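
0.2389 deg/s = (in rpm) 0.03982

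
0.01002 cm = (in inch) 0.003945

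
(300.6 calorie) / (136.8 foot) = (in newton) 30.16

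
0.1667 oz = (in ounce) 0.1667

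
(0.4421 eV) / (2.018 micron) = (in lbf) 7.891e-15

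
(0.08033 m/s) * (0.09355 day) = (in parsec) 2.104e-14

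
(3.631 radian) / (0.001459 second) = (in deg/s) 1.426e+05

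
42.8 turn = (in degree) 1.541e+04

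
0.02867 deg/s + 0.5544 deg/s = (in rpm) 0.09718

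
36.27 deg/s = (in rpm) 6.045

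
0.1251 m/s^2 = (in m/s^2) 0.1251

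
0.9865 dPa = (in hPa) 0.0009865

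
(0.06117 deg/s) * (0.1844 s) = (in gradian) 0.01253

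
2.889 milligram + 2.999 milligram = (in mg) 5.888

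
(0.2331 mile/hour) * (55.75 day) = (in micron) 5.019e+11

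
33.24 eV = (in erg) 5.326e-11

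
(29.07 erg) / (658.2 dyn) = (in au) 2.952e-15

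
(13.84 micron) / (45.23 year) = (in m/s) 9.703e-15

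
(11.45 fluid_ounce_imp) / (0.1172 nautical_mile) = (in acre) 3.704e-10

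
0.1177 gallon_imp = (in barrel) 0.003366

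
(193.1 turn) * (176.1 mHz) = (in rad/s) 213.7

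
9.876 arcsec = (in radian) 4.788e-05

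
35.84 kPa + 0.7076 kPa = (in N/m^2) 3.655e+04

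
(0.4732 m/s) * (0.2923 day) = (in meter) 1.195e+04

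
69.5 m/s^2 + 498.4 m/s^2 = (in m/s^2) 567.9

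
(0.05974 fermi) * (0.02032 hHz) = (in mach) 3.565e-19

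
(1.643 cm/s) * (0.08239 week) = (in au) 5.473e-09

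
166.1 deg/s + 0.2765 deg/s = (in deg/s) 166.4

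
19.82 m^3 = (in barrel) 124.7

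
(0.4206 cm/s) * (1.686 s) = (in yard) 0.007755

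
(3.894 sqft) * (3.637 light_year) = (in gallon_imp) 2.738e+18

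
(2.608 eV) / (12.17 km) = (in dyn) 3.433e-18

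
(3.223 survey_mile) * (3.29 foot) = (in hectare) 0.5201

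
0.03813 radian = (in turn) 0.006069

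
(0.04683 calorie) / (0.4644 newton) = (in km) 0.0004219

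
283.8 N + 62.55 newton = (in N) 346.4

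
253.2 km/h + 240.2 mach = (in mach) 240.4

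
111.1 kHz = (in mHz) 1.111e+08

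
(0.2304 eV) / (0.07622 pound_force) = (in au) 7.278e-31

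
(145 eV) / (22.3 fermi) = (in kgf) 0.0001062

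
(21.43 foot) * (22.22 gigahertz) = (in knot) 2.821e+11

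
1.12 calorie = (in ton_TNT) 1.12e-09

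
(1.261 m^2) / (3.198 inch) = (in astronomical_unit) 1.038e-10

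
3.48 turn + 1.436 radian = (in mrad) 2.33e+04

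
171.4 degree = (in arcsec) 6.17e+05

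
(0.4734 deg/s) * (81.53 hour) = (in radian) 2425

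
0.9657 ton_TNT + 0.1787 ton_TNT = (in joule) 4.788e+09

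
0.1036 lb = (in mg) 4.699e+04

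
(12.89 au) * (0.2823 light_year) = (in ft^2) 5.543e+28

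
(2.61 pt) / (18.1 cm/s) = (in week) 8.411e-09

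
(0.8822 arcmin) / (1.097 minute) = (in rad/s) 3.899e-06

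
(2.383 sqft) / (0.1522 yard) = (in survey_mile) 0.0009884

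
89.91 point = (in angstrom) 3.172e+08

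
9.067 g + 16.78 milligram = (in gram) 9.084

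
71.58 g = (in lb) 0.1578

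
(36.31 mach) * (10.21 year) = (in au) 26.61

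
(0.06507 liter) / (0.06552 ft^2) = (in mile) 6.642e-06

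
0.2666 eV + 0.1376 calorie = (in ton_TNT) 1.376e-10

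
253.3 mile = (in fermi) 4.076e+20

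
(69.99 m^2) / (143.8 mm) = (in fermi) 4.867e+17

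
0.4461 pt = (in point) 0.4461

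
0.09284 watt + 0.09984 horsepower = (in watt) 74.54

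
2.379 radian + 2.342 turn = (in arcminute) 5.877e+04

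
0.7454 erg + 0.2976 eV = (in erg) 0.7454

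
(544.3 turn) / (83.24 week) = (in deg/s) 0.003892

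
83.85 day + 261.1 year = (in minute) 1.374e+08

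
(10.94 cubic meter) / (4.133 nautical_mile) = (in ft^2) 0.01538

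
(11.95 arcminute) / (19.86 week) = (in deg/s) 1.658e-08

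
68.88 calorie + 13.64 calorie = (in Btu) 0.3272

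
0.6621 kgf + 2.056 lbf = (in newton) 15.64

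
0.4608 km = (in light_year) 4.871e-14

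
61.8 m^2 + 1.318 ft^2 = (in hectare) 0.006192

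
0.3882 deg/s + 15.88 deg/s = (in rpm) 2.711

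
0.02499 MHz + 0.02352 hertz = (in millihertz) 2.499e+07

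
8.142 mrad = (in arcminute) 27.99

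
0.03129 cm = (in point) 0.887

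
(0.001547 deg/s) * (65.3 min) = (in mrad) 105.8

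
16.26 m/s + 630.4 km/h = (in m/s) 191.4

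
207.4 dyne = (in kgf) 0.0002115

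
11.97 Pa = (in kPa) 0.01197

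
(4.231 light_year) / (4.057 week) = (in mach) 4.791e+07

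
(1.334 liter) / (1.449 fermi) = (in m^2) 9.206e+11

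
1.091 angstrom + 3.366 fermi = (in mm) 1.091e-07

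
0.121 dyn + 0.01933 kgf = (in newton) 0.1896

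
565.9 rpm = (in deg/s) 3395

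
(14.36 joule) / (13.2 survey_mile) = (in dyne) 67.6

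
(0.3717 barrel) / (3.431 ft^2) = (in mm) 185.4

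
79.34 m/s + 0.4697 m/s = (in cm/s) 7981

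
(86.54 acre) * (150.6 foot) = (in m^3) 1.608e+07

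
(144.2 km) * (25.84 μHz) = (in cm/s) 372.6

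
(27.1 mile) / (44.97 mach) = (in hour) 0.0007912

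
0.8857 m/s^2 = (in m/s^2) 0.8857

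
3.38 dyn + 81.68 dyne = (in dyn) 85.06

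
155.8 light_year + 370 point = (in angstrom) 1.474e+28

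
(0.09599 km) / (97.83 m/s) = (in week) 1.622e-06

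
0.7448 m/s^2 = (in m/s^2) 0.7448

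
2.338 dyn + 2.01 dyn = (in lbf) 9.775e-06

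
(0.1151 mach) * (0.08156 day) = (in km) 276.2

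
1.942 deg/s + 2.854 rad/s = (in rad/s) 2.888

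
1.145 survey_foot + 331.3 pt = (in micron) 4.659e+05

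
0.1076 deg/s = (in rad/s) 0.001878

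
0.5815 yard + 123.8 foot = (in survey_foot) 125.5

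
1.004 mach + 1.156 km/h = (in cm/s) 3.422e+04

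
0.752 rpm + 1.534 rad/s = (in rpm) 15.4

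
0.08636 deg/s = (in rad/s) 0.001507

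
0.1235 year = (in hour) 1082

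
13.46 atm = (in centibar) 1364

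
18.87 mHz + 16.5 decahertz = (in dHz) 1650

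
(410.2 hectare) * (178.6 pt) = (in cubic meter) 2.585e+05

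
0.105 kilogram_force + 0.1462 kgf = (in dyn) 2.463e+05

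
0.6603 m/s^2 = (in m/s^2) 0.6603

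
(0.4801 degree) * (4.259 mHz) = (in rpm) 0.0003408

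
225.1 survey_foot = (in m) 68.61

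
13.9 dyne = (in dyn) 13.9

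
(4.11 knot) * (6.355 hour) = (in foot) 1.587e+05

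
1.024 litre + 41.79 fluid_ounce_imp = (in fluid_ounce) 74.78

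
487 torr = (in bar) 0.6493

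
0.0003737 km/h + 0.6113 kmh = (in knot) 0.3303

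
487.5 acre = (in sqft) 2.124e+07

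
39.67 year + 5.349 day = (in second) 1.251e+09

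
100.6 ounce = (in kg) 2.852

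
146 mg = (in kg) 0.000146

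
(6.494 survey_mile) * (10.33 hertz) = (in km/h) 3.887e+05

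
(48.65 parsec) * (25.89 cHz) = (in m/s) 3.887e+17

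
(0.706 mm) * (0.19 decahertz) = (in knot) 0.002607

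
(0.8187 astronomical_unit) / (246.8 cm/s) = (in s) 4.963e+10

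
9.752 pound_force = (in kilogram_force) 4.423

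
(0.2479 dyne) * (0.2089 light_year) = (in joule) 4.899e+09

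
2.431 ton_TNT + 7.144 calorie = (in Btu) 9.641e+06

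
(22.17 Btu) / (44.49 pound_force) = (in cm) 1.182e+04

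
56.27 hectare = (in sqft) 6.057e+06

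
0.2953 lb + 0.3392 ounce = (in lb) 0.3165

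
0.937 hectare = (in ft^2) 1.009e+05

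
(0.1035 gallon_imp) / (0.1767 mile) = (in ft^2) 1.781e-05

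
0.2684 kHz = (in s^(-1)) 268.4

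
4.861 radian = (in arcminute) 1.671e+04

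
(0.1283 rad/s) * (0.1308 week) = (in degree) 5.815e+05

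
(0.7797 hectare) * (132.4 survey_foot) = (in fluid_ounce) 1.064e+10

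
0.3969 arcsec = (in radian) 1.924e-06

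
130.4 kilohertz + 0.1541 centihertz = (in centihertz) 1.304e+07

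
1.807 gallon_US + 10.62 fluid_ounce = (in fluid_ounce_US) 241.9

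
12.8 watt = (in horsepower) 0.01717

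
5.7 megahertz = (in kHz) 5700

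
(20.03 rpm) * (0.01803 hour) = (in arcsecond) 2.808e+07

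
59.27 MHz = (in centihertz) 5.927e+09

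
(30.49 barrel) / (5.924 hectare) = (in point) 0.232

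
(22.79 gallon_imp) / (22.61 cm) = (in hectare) 4.582e-05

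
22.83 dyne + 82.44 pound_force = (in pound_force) 82.44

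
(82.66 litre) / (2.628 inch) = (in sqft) 13.33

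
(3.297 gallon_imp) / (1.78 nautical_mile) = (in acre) 1.124e-09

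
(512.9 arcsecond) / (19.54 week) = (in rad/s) 2.104e-10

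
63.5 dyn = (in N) 0.000635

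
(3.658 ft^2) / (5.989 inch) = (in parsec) 7.24e-17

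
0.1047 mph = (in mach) 0.0001375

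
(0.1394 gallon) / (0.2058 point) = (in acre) 0.001796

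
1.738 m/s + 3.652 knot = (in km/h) 13.02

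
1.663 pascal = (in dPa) 16.63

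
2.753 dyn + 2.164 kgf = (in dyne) 2.122e+06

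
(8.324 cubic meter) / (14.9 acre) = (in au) 9.228e-16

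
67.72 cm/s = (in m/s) 0.6772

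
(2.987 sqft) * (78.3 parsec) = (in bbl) 4.217e+18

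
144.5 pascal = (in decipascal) 1445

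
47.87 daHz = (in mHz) 4.787e+05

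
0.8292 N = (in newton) 0.8292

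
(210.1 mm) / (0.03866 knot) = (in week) 1.747e-05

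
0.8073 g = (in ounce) 0.02848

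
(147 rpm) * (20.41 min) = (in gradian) 1.2e+06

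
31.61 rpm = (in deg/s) 189.7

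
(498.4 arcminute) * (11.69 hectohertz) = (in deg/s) 9710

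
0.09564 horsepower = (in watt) 71.32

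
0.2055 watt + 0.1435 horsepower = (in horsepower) 0.1438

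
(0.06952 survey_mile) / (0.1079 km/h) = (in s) 3733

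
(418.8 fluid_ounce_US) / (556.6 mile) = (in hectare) 1.383e-12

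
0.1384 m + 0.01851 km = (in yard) 20.39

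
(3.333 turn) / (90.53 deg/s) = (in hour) 0.003682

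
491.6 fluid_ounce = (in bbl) 0.09144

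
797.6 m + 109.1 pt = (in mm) 7.976e+05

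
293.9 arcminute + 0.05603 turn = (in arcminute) 1504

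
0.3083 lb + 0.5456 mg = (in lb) 0.3083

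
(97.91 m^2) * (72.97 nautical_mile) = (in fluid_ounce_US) 4.474e+11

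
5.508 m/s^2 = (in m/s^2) 5.508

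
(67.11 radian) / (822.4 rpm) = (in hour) 0.0002165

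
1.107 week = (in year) 0.02123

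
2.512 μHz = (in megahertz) 2.512e-12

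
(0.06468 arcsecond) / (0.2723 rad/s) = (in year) 3.652e-14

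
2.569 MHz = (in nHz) 2.569e+15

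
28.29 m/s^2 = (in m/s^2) 28.29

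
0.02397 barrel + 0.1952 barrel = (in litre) 34.85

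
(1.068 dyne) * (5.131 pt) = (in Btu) 1.832e-11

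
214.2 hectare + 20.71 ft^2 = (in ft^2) 2.306e+07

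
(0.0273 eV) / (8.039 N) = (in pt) 1.542e-18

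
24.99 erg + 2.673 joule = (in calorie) 0.6389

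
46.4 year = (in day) 1.694e+04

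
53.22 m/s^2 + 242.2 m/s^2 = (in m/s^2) 295.4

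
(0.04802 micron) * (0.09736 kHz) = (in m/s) 4.675e-06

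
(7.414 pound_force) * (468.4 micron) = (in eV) 9.642e+16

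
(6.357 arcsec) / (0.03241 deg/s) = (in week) 9.009e-08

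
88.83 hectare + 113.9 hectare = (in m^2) 2.027e+06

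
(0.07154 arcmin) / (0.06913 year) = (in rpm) 9.115e-11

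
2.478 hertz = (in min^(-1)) 148.7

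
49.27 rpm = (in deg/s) 295.6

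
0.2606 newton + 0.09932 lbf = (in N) 0.7024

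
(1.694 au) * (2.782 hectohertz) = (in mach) 2.071e+11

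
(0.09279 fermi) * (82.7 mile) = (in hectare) 1.235e-15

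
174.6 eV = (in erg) 2.797e-10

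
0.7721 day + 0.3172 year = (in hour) 2797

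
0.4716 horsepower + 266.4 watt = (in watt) 618.1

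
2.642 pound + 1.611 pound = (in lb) 4.253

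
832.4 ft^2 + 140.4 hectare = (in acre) 347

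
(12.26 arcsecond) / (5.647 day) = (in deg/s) 6.98e-09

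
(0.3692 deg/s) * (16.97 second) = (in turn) 0.0174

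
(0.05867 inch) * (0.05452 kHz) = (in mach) 0.0002386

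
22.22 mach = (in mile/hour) 1.692e+04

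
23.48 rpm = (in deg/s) 140.9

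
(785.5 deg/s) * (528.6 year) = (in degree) 1.309e+13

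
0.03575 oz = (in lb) 0.002234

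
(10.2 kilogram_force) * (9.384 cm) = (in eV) 5.859e+19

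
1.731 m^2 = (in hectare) 0.0001731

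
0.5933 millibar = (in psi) 0.008605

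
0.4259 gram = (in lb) 0.0009389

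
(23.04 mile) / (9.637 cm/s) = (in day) 4.453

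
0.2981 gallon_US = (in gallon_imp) 0.2482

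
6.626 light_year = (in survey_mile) 3.895e+13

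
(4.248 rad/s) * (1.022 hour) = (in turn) 2487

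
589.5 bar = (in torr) 4.422e+05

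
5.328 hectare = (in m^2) 5.328e+04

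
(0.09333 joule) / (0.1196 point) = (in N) 2212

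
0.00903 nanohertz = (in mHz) 9.03e-09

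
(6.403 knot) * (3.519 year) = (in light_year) 3.864e-08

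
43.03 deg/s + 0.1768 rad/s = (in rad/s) 0.9278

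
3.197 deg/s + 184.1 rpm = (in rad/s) 19.33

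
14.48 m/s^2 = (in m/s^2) 14.48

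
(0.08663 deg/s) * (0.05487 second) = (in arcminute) 0.2852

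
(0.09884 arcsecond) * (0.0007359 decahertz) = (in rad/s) 3.526e-09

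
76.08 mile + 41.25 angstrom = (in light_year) 1.294e-11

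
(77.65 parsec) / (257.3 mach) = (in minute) 4.558e+11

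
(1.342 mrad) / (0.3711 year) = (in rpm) 1.095e-09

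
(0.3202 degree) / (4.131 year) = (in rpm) 4.096e-10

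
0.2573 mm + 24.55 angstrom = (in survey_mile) 1.599e-07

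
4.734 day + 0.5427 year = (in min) 2.921e+05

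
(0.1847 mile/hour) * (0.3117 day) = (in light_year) 2.35e-13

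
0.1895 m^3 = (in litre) 189.5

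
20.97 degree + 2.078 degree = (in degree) 23.05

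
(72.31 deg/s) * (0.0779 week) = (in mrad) 5.946e+07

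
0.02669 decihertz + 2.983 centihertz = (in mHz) 32.5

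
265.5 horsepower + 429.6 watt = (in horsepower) 266.1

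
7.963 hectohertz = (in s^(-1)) 796.3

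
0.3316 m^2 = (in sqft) 3.569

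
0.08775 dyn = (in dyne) 0.08775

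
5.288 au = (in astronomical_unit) 5.288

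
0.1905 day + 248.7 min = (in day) 0.3632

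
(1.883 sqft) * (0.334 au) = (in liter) 8.741e+12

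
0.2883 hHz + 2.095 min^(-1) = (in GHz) 2.886e-08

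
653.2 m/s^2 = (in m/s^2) 653.2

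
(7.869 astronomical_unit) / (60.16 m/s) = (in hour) 5.435e+06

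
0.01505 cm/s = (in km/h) 0.0005418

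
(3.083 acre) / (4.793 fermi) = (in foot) 8.54e+18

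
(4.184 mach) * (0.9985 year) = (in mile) 2.787e+07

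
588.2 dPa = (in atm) 0.0005805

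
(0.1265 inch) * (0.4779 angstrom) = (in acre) 3.794e-17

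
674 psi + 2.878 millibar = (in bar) 46.47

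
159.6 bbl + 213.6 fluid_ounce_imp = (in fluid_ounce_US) 8.582e+05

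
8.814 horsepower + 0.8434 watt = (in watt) 6573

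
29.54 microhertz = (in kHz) 2.954e-08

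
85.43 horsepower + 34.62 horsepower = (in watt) 8.952e+04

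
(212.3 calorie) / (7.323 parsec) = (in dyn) 3.931e-10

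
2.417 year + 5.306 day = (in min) 1.278e+06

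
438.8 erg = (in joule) 4.388e-05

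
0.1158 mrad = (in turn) 1.843e-05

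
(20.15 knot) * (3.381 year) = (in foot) 3.626e+09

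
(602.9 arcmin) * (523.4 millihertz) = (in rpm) 0.8765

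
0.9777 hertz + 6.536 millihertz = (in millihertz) 984.2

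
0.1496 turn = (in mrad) 940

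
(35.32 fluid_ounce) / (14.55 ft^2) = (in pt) 2.19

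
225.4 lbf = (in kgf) 102.2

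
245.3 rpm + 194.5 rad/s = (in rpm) 2103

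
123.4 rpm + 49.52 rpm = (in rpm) 172.9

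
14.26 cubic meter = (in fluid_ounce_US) 4.822e+05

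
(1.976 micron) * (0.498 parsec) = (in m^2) 3.036e+10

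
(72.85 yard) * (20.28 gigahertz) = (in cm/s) 1.351e+14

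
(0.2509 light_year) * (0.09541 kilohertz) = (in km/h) 8.153e+17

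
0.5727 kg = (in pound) 1.263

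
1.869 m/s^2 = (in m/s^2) 1.869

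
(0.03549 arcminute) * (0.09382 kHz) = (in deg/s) 0.05549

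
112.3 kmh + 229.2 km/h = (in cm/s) 9486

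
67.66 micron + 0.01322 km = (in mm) 1.322e+04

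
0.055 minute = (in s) 3.3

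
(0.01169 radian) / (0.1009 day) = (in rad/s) 1.341e-06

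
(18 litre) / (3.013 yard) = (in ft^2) 0.07032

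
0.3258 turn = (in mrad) 2047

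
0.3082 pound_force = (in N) 1.371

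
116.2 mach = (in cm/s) 3.957e+06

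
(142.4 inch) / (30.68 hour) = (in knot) 6.366e-05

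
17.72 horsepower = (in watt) 1.321e+04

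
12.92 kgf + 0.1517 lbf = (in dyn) 1.274e+07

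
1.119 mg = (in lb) 2.467e-06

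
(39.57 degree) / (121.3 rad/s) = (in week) 9.414e-09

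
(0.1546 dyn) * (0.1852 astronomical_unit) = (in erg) 4.283e+11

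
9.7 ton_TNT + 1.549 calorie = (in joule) 4.058e+10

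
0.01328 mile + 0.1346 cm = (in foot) 70.12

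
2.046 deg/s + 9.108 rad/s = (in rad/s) 9.144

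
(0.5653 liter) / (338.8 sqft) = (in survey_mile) 1.116e-08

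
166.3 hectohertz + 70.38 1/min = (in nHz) 1.663e+13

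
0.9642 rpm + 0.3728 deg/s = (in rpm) 1.026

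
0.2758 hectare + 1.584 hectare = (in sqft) 2.002e+05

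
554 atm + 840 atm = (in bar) 1412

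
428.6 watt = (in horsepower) 0.5748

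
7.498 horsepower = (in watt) 5591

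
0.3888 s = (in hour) 0.000108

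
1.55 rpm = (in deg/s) 9.3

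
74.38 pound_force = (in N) 330.9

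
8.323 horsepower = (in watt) 6206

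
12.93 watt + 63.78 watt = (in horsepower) 0.1029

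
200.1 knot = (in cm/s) 1.029e+04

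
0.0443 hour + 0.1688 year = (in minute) 8.872e+04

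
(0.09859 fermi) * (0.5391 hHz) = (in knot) 1.033e-14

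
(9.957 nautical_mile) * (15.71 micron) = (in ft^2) 3.118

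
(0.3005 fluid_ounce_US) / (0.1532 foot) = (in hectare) 1.903e-08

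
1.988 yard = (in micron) 1.818e+06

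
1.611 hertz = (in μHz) 1.611e+06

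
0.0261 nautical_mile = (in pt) 1.37e+05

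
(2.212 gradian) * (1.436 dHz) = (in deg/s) 0.2859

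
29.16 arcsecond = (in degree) 0.0081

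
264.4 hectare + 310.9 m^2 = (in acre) 653.4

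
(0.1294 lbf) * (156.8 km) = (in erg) 9.025e+11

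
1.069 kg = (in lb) 2.357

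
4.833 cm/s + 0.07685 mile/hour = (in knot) 0.1607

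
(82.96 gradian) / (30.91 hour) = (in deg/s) 0.000671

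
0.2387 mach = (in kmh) 292.6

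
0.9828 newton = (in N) 0.9828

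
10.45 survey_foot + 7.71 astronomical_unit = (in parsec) 3.738e-05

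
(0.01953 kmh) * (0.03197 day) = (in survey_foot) 49.16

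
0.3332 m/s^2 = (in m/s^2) 0.3332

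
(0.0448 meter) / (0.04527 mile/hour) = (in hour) 0.0006149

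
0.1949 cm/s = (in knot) 0.003789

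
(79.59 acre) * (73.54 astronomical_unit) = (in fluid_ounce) 1.198e+23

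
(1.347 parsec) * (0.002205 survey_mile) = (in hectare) 1.475e+13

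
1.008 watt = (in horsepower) 0.001352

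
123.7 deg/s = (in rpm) 20.62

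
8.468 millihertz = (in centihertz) 0.8468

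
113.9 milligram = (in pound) 0.0002511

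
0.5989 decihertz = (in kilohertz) 5.989e-05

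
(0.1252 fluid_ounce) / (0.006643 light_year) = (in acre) 1.456e-23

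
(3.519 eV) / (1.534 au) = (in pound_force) 5.523e-31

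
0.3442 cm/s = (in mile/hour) 0.0077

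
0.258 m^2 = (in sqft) 2.777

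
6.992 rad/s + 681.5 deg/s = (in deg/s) 1082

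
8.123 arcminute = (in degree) 0.1354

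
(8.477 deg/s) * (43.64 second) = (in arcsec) 1.332e+06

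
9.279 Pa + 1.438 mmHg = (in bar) 0.00201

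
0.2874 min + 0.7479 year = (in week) 39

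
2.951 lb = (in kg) 1.339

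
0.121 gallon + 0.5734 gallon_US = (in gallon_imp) 0.5782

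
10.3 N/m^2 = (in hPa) 0.103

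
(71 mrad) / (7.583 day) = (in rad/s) 1.084e-07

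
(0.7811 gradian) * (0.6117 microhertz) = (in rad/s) 7.505e-09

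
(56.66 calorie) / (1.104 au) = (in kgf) 1.464e-10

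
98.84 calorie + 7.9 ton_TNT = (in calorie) 7.9e+09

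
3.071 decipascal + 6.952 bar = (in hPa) 6952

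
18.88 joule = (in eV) 1.178e+20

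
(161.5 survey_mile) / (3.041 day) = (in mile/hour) 2.213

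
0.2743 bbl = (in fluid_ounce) 1475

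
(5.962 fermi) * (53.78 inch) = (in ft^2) 8.766e-14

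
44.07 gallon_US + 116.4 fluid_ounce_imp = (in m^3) 0.1701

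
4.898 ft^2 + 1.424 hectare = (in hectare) 1.424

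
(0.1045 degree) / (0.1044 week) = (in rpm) 2.758e-07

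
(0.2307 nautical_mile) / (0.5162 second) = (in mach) 2.431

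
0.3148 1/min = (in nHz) 5.247e+06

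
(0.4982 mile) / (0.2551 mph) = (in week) 0.01162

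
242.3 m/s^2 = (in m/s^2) 242.3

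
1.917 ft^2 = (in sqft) 1.917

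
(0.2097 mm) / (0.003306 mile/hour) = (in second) 0.1419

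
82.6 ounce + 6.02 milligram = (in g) 2342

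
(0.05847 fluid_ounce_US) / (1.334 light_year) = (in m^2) 1.37e-22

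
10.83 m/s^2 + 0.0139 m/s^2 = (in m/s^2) 10.84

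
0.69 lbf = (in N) 3.069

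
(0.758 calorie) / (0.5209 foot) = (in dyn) 1.998e+06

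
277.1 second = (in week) 0.0004582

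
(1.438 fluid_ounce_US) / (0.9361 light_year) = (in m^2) 4.802e-21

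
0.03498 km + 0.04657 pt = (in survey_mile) 0.02174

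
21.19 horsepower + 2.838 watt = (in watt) 1.58e+04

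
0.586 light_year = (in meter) 5.544e+15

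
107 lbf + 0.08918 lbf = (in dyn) 4.764e+07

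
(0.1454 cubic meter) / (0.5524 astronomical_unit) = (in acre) 4.348e-16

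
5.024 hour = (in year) 0.0005735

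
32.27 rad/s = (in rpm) 308.2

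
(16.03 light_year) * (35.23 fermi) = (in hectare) 0.5343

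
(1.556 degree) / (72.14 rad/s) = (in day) 4.357e-09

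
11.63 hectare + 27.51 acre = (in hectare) 22.76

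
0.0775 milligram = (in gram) 7.75e-05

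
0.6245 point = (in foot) 0.0007228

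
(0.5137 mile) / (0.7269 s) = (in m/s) 1137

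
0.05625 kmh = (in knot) 0.03037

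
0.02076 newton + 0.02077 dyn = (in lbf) 0.004667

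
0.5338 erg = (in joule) 5.338e-08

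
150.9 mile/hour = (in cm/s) 6746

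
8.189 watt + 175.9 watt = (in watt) 184.1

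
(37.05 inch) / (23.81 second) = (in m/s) 0.03952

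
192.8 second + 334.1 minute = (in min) 337.3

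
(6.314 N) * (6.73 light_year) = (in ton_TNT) 9.608e+07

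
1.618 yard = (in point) 4194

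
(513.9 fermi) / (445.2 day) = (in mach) 3.924e-23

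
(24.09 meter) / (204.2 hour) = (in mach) 9.624e-08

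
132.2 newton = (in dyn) 1.322e+07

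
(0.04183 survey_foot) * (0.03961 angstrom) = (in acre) 1.248e-17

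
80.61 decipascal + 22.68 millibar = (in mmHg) 17.07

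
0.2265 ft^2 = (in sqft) 0.2265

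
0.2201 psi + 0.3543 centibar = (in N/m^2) 1872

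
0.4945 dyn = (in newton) 4.945e-06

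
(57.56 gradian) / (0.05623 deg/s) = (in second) 921.3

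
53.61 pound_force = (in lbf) 53.61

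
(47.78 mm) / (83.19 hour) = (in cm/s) 1.595e-05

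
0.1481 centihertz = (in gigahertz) 1.481e-12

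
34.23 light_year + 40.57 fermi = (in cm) 3.238e+19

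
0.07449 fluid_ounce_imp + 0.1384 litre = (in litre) 0.1405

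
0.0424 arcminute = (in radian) 1.233e-05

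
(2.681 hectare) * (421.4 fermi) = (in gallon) 2.985e-06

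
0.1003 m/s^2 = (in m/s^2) 0.1003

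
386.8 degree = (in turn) 1.074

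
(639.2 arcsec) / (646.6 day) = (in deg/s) 3.178e-09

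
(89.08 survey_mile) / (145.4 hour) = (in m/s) 0.2739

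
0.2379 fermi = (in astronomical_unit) 1.59e-27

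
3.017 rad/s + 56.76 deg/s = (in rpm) 38.27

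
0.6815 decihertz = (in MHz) 6.815e-08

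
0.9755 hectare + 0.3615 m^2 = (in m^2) 9755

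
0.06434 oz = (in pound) 0.004021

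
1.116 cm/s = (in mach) 3.278e-05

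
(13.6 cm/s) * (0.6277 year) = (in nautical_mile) 1454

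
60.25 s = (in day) 0.0006973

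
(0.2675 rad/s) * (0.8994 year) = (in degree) 4.347e+08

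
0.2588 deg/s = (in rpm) 0.04313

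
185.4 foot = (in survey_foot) 185.4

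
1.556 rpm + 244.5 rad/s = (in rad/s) 244.7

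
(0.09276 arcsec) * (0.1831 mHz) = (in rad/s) 8.234e-11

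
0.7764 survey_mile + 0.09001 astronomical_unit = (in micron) 1.347e+16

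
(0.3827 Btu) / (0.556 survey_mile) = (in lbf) 0.1014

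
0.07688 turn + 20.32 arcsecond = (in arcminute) 1661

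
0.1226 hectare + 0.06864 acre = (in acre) 0.3716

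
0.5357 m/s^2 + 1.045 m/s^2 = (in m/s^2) 1.581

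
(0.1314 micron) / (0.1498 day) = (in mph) 2.271e-11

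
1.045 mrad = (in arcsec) 215.5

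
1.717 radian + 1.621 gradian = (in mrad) 1742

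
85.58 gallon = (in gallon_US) 85.58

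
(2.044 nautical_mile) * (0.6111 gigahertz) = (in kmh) 8.328e+12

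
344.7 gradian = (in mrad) 5415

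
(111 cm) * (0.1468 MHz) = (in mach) 478.6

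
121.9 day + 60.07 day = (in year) 0.4985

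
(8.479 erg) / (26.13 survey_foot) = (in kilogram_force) 1.086e-08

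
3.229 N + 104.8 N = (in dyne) 1.08e+07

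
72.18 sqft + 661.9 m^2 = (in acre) 0.1652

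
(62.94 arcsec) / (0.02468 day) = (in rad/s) 1.431e-07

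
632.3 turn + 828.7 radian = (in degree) 2.751e+05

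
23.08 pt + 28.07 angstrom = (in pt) 23.08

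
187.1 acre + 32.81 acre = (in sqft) 9.579e+06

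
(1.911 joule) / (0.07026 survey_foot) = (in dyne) 8.924e+06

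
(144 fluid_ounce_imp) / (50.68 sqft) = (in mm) 0.869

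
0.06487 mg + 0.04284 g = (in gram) 0.0429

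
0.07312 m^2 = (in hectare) 7.312e-06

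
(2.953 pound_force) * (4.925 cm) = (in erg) 6.469e+06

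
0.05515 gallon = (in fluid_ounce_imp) 7.348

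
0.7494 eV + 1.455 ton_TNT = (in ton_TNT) 1.455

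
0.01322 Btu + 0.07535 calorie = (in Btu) 0.01352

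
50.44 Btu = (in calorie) 1.272e+04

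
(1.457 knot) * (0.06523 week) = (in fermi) 2.957e+19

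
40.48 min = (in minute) 40.48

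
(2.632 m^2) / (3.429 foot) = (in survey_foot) 8.262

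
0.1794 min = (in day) 0.0001246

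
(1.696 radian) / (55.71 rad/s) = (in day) 3.524e-07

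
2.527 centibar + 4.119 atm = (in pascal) 4.199e+05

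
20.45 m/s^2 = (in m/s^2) 20.45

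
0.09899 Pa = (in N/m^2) 0.09899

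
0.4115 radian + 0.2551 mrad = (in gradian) 26.21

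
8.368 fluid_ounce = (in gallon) 0.06538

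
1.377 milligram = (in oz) 4.857e-05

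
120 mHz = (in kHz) 0.00012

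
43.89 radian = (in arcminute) 1.509e+05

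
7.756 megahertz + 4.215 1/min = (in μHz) 7.756e+12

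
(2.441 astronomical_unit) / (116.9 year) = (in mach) 0.2909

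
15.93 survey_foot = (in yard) 5.31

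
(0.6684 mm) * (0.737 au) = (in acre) 1.821e+04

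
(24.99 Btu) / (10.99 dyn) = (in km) 2.399e+05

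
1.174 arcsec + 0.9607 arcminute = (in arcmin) 0.9803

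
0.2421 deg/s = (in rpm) 0.04035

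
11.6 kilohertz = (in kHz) 11.6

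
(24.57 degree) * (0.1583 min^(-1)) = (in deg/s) 0.06482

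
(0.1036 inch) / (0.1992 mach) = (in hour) 1.078e-08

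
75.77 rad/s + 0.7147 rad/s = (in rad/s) 76.48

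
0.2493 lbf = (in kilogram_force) 0.1131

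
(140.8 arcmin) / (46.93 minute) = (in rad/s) 1.455e-05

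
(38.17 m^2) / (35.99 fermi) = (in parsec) 0.03437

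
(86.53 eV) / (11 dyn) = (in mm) 1.26e-10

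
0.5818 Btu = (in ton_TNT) 1.467e-07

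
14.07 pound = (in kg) 6.382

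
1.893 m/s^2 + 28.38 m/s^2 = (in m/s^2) 30.27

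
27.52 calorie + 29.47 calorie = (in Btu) 0.226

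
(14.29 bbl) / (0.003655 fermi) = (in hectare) 6.216e+13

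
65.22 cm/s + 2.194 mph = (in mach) 0.004796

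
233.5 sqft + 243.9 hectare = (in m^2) 2.439e+06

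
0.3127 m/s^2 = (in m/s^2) 0.3127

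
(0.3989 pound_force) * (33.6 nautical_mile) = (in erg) 1.104e+12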